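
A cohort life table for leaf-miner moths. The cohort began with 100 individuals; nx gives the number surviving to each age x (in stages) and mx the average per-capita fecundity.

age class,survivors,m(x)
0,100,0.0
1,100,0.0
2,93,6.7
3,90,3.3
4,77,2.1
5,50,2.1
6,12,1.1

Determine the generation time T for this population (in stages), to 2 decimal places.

2.82

lx = nx/n0 = nx/100: 1, 1, 0.93, 0.9, 0.77, 0.5, 0.12
lx·mx: 0, 0, 6.231, 2.97, 1.617, 1.05, 0.132 → R0 = 12
x·lx·mx: 0, 0, 12.462, 8.91, 6.468, 5.25, 0.792 → Σ = 33.882
T = 33.882 / 12 = 2.8235 → 2.82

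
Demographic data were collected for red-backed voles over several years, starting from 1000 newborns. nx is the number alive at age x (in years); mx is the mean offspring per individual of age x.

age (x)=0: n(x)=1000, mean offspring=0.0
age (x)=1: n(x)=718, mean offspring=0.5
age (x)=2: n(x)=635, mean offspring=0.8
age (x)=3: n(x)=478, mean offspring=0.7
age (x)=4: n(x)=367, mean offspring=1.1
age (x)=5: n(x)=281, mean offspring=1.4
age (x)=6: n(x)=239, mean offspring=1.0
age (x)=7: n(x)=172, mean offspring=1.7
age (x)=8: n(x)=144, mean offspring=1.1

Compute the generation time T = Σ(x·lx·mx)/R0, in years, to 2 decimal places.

lx = nx/n0 = nx/1000: 1, 0.718, 0.635, 0.478, 0.367, 0.281, 0.239, 0.172, 0.144
lx·mx: 0, 0.359, 0.508, 0.3346, 0.4037, 0.3934, 0.239, 0.2924, 0.1584 → R0 = 2.6885
x·lx·mx: 0, 0.359, 1.016, 1.0038, 1.6148, 1.967, 1.434, 2.0468, 1.2672 → Σ = 10.7086
T = 10.7086 / 2.6885 = 3.983113… → 3.98

3.98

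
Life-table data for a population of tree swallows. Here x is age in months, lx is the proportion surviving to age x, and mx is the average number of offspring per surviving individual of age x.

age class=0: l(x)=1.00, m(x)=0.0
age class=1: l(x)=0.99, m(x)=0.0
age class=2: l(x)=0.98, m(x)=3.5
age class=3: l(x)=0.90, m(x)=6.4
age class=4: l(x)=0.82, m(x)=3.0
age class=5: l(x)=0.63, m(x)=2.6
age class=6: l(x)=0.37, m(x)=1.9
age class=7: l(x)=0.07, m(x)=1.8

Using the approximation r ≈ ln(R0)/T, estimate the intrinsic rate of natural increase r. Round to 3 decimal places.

R0 = Σ lx·mx = 0 + 0 + 3.43 + 5.76 + 2.46 + 1.638 + 0.703 + 0.126 = 14.117
Σ x·lx·mx = 47.27; T = 47.27/14.117 = 3.34845…
r ≈ ln(R0)/T = ln(14.117)/3.34845… = 0.79063… → 0.791

0.791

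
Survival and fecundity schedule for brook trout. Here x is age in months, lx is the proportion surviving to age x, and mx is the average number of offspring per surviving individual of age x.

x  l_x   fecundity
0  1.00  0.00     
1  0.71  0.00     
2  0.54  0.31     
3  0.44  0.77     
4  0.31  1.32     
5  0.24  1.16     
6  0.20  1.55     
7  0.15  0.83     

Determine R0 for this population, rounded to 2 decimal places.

lx·mx by age: 0, 0, 0.1674, 0.3388, 0.4092, 0.2784, 0.31, 0.1245
R0 = Σ lx·mx = 1.6283 → 1.63

1.63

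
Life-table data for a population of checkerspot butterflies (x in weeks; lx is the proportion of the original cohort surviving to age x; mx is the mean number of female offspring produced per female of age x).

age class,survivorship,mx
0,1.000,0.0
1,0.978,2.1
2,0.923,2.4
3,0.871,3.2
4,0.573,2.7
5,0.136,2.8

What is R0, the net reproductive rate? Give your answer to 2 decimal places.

8.98

lx·mx by age: 0, 2.0538, 2.2152, 2.7872, 1.5471, 0.3808
R0 = Σ lx·mx = 8.9841 → 8.98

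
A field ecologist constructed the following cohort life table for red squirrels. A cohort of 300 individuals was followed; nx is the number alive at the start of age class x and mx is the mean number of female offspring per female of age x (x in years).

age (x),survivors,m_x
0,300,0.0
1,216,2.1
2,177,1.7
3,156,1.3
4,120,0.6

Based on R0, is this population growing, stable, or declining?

lx = nx/n0 = nx/300: 1, 0.72, 0.59, 0.52, 0.4
R0 = Σ lx·mx = 0 + 1.512 + 1.003 + 0.676 + 0.24 = 3.431
R0 > 1, so the population is growing.

growing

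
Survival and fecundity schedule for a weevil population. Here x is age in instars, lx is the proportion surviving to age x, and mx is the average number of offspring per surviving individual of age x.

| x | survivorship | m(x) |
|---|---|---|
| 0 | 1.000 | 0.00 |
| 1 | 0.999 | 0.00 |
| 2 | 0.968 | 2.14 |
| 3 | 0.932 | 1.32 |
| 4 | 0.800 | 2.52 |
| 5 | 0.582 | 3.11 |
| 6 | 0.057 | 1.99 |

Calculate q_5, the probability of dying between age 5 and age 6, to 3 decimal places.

0.902

q_5 = (l_5 − l_6) / l_5 = (0.582 − 0.057) / 0.582
     = 0.525 / 0.582 = 0.902062… → 0.902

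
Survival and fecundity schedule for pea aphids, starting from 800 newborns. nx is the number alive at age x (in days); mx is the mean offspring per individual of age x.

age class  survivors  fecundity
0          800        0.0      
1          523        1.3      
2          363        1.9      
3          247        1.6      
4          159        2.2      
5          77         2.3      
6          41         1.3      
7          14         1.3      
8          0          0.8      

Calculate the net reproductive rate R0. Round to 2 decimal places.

2.95

lx = nx/n0 = nx/800: 1, 0.65375, 0.45375, 0.30875, 0.19875, 0.09625, 0.05125, 0.0175, 0
lx·mx by age: 0, 0.849875, 0.862125, 0.494, 0.43725, 0.221375, 0.066625, 0.02275, 0
R0 = Σ lx·mx = 2.954 → 2.95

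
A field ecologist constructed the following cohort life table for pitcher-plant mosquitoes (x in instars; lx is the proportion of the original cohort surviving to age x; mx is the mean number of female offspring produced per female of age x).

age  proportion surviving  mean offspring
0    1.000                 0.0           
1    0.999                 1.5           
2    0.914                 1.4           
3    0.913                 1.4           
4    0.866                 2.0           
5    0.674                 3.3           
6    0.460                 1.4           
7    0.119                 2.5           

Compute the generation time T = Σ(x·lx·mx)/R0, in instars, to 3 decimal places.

3.561

lx·mx: 0, 1.4985, 1.2796, 1.2782, 1.732, 2.2242, 0.644, 0.2975 → R0 = 8.954
x·lx·mx: 0, 1.4985, 2.5592, 3.8346, 6.928, 11.121, 3.864, 2.0825 → Σ = 31.8878
T = 31.8878 / 8.954 = 3.561291… → 3.561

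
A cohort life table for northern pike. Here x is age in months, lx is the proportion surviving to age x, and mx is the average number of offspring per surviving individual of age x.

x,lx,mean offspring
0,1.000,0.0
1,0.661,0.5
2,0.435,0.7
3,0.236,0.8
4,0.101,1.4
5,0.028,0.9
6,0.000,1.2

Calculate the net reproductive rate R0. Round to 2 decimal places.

lx·mx by age: 0, 0.3305, 0.3045, 0.1888, 0.1414, 0.0252, 0
R0 = Σ lx·mx = 0.9904 → 0.99

0.99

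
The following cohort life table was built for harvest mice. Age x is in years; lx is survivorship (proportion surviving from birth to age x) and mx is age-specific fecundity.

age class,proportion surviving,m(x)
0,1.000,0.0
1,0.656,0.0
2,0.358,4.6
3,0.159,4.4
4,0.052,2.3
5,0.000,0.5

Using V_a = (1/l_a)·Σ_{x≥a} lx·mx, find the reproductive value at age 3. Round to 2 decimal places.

lx·mx for x ≥ 3: 0.6996, 0.1196, 0 → sum = 0.8192
V_3 = 0.8192 / l_3 = 0.8192 / 0.159 = 5.152201… → 5.15

5.15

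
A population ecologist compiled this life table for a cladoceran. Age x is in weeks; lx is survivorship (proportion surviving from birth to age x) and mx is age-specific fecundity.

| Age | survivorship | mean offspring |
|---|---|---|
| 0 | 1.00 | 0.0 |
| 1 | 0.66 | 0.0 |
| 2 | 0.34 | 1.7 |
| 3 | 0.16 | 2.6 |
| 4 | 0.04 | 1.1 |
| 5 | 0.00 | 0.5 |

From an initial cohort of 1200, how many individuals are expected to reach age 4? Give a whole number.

48

Expected survivors = N0 · l_4 = 1200 × 0.04 = 48 → 48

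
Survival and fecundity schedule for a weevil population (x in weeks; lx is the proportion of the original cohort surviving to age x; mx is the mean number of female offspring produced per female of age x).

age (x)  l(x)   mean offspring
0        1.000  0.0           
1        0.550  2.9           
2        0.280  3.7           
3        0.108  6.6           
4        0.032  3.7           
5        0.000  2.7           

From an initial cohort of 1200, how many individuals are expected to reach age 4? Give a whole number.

Expected survivors = N0 · l_4 = 1200 × 0.032 = 38.4 → 38

38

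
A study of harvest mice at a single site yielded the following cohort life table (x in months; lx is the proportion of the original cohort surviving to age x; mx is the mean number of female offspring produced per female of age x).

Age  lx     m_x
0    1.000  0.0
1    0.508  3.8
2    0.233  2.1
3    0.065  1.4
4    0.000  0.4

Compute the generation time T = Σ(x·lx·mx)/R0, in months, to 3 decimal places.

lx·mx: 0, 1.9304, 0.4893, 0.091, 0 → R0 = 2.5107
x·lx·mx: 0, 1.9304, 0.9786, 0.273, 0 → Σ = 3.182
T = 3.182 / 2.5107 = 1.267376… → 1.267

1.267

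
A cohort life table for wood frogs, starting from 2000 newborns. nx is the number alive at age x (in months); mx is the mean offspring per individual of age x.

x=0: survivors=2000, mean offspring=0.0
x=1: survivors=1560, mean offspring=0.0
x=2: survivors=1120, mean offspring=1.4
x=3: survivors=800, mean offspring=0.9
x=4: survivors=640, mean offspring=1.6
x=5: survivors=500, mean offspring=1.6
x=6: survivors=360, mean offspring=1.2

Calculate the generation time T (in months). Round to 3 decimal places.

3.518

lx = nx/n0 = nx/2000: 1, 0.78, 0.56, 0.4, 0.32, 0.25, 0.18
lx·mx: 0, 0, 0.784, 0.36, 0.512, 0.4, 0.216 → R0 = 2.272
x·lx·mx: 0, 0, 1.568, 1.08, 2.048, 2, 1.296 → Σ = 7.992
T = 7.992 / 2.272 = 3.517606… → 3.518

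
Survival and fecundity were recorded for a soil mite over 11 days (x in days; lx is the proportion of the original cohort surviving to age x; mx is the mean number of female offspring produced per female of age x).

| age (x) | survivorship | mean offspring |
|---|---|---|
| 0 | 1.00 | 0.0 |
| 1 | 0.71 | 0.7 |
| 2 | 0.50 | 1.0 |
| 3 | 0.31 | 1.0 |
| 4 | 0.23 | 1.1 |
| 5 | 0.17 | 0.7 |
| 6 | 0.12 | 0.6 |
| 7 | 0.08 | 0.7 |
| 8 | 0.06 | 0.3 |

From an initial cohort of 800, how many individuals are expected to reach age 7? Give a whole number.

Expected survivors = N0 · l_7 = 800 × 0.08 = 64 → 64

64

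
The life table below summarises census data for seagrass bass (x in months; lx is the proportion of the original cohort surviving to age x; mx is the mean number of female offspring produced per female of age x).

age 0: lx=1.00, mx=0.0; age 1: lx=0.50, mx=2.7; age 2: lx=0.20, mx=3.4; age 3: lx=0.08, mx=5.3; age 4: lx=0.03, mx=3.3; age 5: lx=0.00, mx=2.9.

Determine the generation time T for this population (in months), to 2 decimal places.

1.71

lx·mx: 0, 1.35, 0.68, 0.424, 0.099, 0 → R0 = 2.553
x·lx·mx: 0, 1.35, 1.36, 1.272, 0.396, 0 → Σ = 4.378
T = 4.378 / 2.553 = 1.714845… → 1.71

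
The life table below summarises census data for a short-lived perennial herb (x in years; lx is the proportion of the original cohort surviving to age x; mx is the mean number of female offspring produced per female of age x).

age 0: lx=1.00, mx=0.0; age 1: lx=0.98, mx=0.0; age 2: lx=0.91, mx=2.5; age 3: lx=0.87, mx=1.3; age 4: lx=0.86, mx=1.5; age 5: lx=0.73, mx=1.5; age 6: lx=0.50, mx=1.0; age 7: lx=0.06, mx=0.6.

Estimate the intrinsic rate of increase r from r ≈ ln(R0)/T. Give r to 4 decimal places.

0.5347

R0 = Σ lx·mx = 0 + 0 + 2.275 + 1.131 + 1.29 + 1.095 + 0.5 + 0.036 = 6.327
Σ x·lx·mx = 21.83; T = 21.83/6.327 = 3.45029…
r ≈ ln(R0)/T = ln(6.327)/3.45029… = 0.534687… → 0.5347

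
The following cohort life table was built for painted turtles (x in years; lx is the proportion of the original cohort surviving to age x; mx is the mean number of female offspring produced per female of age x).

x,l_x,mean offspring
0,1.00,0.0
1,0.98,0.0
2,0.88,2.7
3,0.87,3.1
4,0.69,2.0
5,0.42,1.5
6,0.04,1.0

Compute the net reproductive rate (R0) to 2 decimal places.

7.12

lx·mx by age: 0, 0, 2.376, 2.697, 1.38, 0.63, 0.04
R0 = Σ lx·mx = 7.123 → 7.12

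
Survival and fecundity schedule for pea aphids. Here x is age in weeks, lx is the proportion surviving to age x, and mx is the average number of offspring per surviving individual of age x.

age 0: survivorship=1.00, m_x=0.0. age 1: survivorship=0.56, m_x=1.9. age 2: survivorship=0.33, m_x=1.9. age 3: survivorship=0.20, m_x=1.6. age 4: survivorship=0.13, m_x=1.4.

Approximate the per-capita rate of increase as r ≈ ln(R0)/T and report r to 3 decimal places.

0.430

R0 = Σ lx·mx = 0 + 1.064 + 0.627 + 0.32 + 0.182 = 2.193
Σ x·lx·mx = 4.006; T = 4.006/2.193 = 1.82672…
r ≈ ln(R0)/T = ln(2.193)/1.82672… = 0.42988… → 0.430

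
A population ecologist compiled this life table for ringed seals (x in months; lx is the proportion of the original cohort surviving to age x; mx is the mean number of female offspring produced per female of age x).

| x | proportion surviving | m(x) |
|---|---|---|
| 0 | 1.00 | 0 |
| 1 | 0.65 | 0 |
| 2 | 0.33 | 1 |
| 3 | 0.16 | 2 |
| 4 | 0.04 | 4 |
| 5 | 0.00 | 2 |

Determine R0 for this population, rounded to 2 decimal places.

lx·mx by age: 0, 0, 0.33, 0.32, 0.16, 0
R0 = Σ lx·mx = 0.81 → 0.81

0.81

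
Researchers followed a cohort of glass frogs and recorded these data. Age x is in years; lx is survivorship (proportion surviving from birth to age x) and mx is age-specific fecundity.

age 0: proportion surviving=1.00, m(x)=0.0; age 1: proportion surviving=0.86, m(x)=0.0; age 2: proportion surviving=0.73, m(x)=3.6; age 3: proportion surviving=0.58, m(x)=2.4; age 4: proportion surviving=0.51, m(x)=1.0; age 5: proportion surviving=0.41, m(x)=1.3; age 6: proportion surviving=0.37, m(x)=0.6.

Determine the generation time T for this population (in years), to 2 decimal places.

lx·mx: 0, 0, 2.628, 1.392, 0.51, 0.533, 0.222 → R0 = 5.285
x·lx·mx: 0, 0, 5.256, 4.176, 2.04, 2.665, 1.332 → Σ = 15.469
T = 15.469 / 5.285 = 2.926963… → 2.93

2.93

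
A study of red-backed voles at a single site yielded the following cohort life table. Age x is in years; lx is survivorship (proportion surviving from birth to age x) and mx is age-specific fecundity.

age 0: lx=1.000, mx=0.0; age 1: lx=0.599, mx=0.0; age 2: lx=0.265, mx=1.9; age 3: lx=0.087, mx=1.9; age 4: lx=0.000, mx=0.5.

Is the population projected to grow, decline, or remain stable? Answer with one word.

R0 = Σ lx·mx = 0 + 0 + 0.5035 + 0.1653 + 0 = 0.6688
R0 < 1, so the population is declining.

declining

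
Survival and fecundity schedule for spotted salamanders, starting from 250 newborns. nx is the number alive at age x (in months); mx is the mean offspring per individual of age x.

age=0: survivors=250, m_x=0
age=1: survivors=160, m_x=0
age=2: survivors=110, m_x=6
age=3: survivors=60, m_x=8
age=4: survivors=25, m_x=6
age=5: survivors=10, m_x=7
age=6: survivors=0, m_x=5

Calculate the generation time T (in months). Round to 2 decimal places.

2.73

lx = nx/n0 = nx/250: 1, 0.64, 0.44, 0.24, 0.1, 0.04, 0
lx·mx: 0, 0, 2.64, 1.92, 0.6, 0.28, 0 → R0 = 5.44
x·lx·mx: 0, 0, 5.28, 5.76, 2.4, 1.4, 0 → Σ = 14.84
T = 14.84 / 5.44 = 2.727941… → 2.73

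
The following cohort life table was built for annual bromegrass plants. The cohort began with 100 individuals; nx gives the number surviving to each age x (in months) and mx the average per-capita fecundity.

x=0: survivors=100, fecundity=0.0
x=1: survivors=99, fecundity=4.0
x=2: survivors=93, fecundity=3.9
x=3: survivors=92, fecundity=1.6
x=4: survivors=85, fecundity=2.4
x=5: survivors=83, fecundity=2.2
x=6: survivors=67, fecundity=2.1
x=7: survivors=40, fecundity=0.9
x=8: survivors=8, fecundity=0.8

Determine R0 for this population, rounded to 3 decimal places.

lx = nx/n0 = nx/100: 1, 0.99, 0.93, 0.92, 0.85, 0.83, 0.67, 0.4, 0.08
lx·mx by age: 0, 3.96, 3.627, 1.472, 2.04, 1.826, 1.407, 0.36, 0.064
R0 = Σ lx·mx = 14.756 → 14.756

14.756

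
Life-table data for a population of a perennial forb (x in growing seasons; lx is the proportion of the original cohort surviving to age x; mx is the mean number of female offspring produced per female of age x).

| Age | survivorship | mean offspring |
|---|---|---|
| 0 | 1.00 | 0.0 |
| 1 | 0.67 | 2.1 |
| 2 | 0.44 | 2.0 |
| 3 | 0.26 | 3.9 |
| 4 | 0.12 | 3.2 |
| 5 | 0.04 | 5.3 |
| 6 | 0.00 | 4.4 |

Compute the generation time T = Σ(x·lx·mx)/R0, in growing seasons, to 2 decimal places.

2.26

lx·mx: 0, 1.407, 0.88, 1.014, 0.384, 0.212, 0 → R0 = 3.897
x·lx·mx: 0, 1.407, 1.76, 3.042, 1.536, 1.06, 0 → Σ = 8.805
T = 8.805 / 3.897 = 2.25943… → 2.26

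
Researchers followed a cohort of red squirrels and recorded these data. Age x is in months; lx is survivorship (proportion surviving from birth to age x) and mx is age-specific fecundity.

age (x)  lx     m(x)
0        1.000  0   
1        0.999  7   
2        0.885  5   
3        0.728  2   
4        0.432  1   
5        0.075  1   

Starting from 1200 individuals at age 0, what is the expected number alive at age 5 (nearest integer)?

90

Expected survivors = N0 · l_5 = 1200 × 0.075 = 90 → 90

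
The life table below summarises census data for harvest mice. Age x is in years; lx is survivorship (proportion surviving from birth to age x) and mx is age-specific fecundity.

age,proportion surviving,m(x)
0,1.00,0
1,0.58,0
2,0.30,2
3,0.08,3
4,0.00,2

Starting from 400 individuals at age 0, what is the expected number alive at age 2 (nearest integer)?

Expected survivors = N0 · l_2 = 400 × 0.30 = 120 → 120

120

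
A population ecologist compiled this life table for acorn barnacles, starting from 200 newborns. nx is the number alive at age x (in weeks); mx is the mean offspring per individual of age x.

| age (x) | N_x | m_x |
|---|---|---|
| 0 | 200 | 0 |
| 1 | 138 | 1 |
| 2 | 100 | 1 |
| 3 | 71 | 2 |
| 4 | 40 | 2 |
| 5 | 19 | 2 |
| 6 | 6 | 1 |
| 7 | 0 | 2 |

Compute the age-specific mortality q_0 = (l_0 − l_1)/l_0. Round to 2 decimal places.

0.31

lx = nx/n0 = nx/200: 1, 0.69, 0.5, 0.355, 0.2, 0.095, 0.03, 0
q_0 = (l_0 − l_1) / l_0 = (1 − 0.69) / 1
     = 0.31 / 1 = 0.31 → 0.31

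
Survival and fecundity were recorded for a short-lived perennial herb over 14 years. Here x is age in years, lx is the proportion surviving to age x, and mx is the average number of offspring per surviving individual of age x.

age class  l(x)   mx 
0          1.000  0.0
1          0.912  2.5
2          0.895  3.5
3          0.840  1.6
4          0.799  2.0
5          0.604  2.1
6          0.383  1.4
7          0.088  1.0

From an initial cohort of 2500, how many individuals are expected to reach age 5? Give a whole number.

1510

Expected survivors = N0 · l_5 = 2500 × 0.604 = 1510 → 1510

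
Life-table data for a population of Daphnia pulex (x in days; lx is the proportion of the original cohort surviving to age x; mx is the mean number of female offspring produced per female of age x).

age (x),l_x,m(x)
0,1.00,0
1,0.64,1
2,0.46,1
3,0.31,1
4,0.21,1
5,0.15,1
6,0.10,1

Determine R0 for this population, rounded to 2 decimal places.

1.87

lx·mx by age: 0, 0.64, 0.46, 0.31, 0.21, 0.15, 0.1
R0 = Σ lx·mx = 1.87 → 1.87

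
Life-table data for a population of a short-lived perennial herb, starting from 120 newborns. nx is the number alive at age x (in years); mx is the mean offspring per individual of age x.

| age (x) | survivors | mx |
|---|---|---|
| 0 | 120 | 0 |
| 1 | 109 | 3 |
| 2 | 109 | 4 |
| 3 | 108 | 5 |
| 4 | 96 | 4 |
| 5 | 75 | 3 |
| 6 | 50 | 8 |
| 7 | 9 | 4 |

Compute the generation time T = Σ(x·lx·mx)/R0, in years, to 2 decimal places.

lx = nx/n0 = nx/120: 1, 0.90833…, 0.90833…, 0.9, 0.8, 0.625, 0.41667…, 0.075
lx·mx: 0, 2.725…, 3.633333…, 4.5, 3.2, 1.875, 3.333333…, 0.3 → R0 = 19.566667…
x·lx·mx: 0, 2.725…, 7.266667…, 13.5, 12.8, 9.375, 20…, 2.1 → Σ = 67.766667…
T = 67.766667… / 19.566667… = 3.463373… → 3.46

3.46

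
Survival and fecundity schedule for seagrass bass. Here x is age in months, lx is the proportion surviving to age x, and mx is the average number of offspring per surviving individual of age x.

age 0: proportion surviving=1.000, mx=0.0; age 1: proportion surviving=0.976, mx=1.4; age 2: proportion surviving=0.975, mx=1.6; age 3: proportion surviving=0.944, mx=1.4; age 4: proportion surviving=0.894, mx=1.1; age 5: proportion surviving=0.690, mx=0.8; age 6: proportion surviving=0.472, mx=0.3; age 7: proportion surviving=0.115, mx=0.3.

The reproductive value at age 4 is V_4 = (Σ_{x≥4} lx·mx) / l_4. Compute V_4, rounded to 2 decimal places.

lx·mx for x ≥ 4: 0.9834, 0.552, 0.1416, 0.0345 → sum = 1.7115
V_4 = 1.7115 / l_4 = 1.7115 / 0.894 = 1.91443… → 1.91

1.91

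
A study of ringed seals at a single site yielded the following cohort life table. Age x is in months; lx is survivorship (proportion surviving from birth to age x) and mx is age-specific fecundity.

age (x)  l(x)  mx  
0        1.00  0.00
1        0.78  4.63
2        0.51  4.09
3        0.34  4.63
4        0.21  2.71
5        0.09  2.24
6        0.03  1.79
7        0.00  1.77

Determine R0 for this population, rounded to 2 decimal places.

8.10

lx·mx by age: 0, 3.6114, 2.0859, 1.5742, 0.5691, 0.2016, 0.0537, 0
R0 = Σ lx·mx = 8.0959 → 8.10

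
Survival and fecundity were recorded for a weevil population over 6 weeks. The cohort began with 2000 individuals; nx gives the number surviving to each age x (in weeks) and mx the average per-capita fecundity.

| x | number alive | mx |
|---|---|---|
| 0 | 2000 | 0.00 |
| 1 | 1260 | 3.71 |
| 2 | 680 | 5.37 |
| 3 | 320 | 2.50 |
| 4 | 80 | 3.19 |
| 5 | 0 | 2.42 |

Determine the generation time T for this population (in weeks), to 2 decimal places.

1.64

lx = nx/n0 = nx/2000: 1, 0.63, 0.34, 0.16, 0.04, 0
lx·mx: 0, 2.3373, 1.8258, 0.4, 0.1276, 0 → R0 = 4.6907
x·lx·mx: 0, 2.3373, 3.6516, 1.2, 0.5104, 0 → Σ = 7.6993
T = 7.6993 / 4.6907 = 1.641397… → 1.64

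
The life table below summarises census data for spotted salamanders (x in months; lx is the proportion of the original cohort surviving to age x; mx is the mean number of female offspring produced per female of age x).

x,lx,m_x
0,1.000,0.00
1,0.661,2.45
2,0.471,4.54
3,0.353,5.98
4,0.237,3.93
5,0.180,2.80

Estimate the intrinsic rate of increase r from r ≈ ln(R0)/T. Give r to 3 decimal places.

0.786

R0 = Σ lx·mx = 0 + 1.61945 + 2.13834 + 2.11094 + 0.93141 + 0.504 = 7.30414
Σ x·lx·mx = 18.47459; T = 18.47459/7.30414 = 2.52933…
r ≈ ln(R0)/T = ln(7.30414)/2.52933… = 0.78615… → 0.786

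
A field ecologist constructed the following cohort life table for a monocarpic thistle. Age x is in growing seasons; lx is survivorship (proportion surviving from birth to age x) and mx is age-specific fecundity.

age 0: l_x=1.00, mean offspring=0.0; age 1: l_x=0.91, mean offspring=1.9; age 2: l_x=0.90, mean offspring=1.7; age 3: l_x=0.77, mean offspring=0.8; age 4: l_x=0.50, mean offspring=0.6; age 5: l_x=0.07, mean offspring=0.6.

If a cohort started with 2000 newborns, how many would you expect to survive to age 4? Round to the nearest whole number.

1000

Expected survivors = N0 · l_4 = 2000 × 0.50 = 1000 → 1000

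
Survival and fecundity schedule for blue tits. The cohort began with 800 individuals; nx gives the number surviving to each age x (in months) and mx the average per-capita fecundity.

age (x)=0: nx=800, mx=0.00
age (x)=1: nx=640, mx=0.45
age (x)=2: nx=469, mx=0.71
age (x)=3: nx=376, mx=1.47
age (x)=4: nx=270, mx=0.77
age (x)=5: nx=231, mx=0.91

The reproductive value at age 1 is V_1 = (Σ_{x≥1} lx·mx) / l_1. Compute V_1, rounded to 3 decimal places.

lx = nx/n0 = nx/800: 1, 0.8, 0.58625, 0.47, 0.3375, 0.28875
lx·mx for x ≥ 1: 0.36, 0.416238…, 0.6909, 0.259875, 0.262763… → sum = 1.989775…
V_1 = 1.989775… / l_1 = 1.989775… / 0.8 = 2.487219… → 2.487

2.487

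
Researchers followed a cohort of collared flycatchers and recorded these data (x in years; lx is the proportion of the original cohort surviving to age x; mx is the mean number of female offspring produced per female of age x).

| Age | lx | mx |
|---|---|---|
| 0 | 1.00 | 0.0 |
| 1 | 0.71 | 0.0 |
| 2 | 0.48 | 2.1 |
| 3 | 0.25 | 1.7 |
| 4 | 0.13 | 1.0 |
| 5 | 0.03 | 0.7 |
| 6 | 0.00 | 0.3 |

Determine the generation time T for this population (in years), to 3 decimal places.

lx·mx: 0, 0, 1.008, 0.425, 0.13, 0.021, 0 → R0 = 1.584
x·lx·mx: 0, 0, 2.016, 1.275, 0.52, 0.105, 0 → Σ = 3.916
T = 3.916 / 1.584 = 2.472222… → 2.472

2.472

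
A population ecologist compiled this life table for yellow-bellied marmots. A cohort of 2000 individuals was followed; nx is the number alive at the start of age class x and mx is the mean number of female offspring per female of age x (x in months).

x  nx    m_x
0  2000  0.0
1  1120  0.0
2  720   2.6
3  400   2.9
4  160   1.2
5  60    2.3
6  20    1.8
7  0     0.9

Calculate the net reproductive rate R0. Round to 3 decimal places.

lx = nx/n0 = nx/2000: 1, 0.56, 0.36, 0.2, 0.08, 0.03, 0.01, 0
lx·mx by age: 0, 0, 0.936, 0.58, 0.096, 0.069, 0.018, 0
R0 = Σ lx·mx = 1.699 → 1.699

1.699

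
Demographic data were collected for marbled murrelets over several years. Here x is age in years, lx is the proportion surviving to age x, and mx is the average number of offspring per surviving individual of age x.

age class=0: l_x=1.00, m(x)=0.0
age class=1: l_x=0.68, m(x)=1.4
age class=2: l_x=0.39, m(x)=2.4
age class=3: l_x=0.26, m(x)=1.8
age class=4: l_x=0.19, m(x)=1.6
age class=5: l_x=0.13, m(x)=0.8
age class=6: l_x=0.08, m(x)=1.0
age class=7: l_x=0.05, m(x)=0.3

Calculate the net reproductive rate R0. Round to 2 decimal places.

lx·mx by age: 0, 0.952, 0.936, 0.468, 0.304, 0.104, 0.08, 0.015
R0 = Σ lx·mx = 2.859 → 2.86

2.86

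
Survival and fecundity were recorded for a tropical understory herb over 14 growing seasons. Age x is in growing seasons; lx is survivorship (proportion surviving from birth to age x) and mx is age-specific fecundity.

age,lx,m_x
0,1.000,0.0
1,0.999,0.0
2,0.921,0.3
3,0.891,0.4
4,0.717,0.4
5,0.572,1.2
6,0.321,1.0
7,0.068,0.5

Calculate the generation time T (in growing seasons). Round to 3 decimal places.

4.266

lx·mx: 0, 0, 0.2763, 0.3564, 0.2868, 0.6864, 0.321, 0.034 → R0 = 1.9609
x·lx·mx: 0, 0, 0.5526, 1.0692, 1.1472, 3.432, 1.926, 0.238 → Σ = 8.365
T = 8.365 / 1.9609 = 4.265898… → 4.266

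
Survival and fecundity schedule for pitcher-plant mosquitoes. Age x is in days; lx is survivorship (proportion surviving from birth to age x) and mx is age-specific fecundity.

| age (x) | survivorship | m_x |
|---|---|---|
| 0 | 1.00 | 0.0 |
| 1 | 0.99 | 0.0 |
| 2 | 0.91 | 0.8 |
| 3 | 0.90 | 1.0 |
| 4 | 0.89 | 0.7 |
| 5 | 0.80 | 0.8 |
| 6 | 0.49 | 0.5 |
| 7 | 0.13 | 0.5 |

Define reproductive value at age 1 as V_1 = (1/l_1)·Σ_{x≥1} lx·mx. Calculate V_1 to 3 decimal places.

lx·mx for x ≥ 1: 0, 0.728, 0.9, 0.623, 0.64, 0.245, 0.065 → sum = 3.201
V_1 = 3.201 / l_1 = 3.201 / 0.99 = 3.233333… → 3.233

3.233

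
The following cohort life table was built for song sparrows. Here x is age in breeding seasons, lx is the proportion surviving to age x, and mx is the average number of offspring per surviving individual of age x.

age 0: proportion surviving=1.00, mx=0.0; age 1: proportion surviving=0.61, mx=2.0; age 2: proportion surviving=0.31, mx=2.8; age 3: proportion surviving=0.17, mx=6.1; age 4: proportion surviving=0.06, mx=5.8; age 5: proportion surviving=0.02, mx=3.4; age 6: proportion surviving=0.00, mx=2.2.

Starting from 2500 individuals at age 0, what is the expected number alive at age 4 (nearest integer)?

150

Expected survivors = N0 · l_4 = 2500 × 0.06 = 150 → 150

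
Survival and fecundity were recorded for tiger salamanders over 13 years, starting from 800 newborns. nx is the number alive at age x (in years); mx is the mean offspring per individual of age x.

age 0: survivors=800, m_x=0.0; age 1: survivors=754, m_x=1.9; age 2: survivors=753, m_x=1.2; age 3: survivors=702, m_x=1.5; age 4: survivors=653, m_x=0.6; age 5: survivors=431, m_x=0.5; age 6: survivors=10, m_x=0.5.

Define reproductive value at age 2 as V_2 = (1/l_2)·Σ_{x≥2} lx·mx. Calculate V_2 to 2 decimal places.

3.41

lx = nx/n0 = nx/800: 1, 0.9425, 0.94125, 0.8775, 0.81625, 0.53875, 0.0125
lx·mx for x ≥ 2: 1.1295, 1.31625, 0.48975, 0.269375, 0.00625 → sum = 3.211125
V_2 = 3.211125 / l_2 = 3.211125 / 0.94125 = 3.411554… → 3.41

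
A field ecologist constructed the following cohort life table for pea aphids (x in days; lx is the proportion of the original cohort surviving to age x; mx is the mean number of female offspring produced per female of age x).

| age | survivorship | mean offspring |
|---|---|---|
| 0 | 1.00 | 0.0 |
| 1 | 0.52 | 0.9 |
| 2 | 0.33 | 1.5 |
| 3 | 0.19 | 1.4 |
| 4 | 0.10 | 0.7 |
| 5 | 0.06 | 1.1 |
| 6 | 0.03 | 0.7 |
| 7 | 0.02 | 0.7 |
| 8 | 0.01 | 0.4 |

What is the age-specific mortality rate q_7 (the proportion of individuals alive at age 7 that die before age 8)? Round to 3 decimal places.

0.500

q_7 = (l_7 − l_8) / l_7 = (0.02 − 0.01) / 0.02
     = 0.01 / 0.02 = 0.5 → 0.500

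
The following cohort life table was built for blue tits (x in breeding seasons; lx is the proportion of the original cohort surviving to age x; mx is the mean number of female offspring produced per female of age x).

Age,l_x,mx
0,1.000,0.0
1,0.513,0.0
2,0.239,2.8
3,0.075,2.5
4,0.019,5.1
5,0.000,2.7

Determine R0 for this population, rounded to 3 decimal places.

0.954

lx·mx by age: 0, 0, 0.6692, 0.1875, 0.0969, 0
R0 = Σ lx·mx = 0.9536 → 0.954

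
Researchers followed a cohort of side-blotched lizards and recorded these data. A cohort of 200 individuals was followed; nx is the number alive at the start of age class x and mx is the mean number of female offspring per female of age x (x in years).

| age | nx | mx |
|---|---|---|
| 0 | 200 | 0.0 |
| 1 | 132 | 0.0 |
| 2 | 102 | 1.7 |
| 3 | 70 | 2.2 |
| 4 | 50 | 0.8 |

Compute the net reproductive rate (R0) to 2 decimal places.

lx = nx/n0 = nx/200: 1, 0.66, 0.51, 0.35, 0.25
lx·mx by age: 0, 0, 0.867, 0.77, 0.2
R0 = Σ lx·mx = 1.837 → 1.84

1.84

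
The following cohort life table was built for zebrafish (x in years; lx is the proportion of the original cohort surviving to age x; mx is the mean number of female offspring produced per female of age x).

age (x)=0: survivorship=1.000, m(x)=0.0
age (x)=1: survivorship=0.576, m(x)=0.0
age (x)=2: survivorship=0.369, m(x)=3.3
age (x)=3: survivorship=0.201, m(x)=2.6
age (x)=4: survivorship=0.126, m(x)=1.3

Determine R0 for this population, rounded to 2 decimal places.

1.90

lx·mx by age: 0, 0, 1.2177, 0.5226, 0.1638
R0 = Σ lx·mx = 1.9041 → 1.90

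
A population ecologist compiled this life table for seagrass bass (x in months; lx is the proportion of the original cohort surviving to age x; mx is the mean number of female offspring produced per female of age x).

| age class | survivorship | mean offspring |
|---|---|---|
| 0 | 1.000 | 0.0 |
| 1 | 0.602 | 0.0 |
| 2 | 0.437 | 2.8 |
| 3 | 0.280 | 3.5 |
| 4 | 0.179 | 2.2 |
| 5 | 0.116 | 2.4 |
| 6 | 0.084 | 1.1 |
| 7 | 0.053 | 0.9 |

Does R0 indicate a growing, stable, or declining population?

R0 = Σ lx·mx = 0 + 0 + 1.2236 + 0.98 + 0.3938 + 0.2784 + 0.0924 + 0.0477 = 3.0159
R0 > 1, so the population is growing.

growing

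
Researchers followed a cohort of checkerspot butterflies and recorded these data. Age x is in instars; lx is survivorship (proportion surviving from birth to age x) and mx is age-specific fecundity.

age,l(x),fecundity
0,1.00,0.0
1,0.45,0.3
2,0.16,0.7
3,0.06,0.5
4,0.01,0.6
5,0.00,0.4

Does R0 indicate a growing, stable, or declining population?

declining

R0 = Σ lx·mx = 0 + 0.135 + 0.112 + 0.03 + 0.006 + 0 = 0.283
R0 < 1, so the population is declining.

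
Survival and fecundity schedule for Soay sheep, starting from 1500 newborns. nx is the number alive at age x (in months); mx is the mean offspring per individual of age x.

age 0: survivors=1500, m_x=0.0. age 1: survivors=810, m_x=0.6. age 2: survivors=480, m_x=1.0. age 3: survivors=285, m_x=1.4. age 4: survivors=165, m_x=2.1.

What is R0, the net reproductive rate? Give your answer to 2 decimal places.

1.14

lx = nx/n0 = nx/1500: 1, 0.54, 0.32, 0.19, 0.11
lx·mx by age: 0, 0.324, 0.32, 0.266, 0.231
R0 = Σ lx·mx = 1.141 → 1.14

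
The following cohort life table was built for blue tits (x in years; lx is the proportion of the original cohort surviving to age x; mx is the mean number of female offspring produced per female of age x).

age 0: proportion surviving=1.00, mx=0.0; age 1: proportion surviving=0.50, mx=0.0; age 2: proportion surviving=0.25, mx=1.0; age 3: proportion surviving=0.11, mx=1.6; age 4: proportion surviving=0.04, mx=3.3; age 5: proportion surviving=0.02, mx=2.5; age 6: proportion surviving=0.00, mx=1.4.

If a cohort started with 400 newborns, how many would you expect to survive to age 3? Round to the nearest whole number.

44

Expected survivors = N0 · l_3 = 400 × 0.11 = 44 → 44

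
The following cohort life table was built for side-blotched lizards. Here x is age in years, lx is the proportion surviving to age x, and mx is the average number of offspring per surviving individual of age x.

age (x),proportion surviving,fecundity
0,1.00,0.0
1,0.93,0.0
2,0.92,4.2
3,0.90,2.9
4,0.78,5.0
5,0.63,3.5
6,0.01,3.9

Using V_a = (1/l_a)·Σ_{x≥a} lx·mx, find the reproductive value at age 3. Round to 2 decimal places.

9.73

lx·mx for x ≥ 3: 2.61, 3.9, 2.205, 0.039 → sum = 8.754
V_3 = 8.754 / l_3 = 8.754 / 0.9 = 9.726667… → 9.73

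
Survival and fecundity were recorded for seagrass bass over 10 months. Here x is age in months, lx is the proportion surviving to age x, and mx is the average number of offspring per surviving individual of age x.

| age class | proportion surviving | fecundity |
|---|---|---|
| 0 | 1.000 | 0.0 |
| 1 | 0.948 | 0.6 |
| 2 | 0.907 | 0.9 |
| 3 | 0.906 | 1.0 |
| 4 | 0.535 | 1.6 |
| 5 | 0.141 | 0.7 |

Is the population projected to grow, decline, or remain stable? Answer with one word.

R0 = Σ lx·mx = 0 + 0.5688 + 0.8163 + 0.906 + 0.856 + 0.0987 = 3.2458
R0 > 1, so the population is growing.

growing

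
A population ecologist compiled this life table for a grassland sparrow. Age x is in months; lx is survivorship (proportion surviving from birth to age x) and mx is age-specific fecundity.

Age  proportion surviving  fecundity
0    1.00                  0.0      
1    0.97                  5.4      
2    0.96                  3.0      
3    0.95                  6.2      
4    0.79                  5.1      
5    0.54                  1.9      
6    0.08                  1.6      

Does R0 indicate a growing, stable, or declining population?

R0 = Σ lx·mx = 0 + 5.238 + 2.88 + 5.89 + 4.029 + 1.026 + 0.128 = 19.191
R0 > 1, so the population is growing.

growing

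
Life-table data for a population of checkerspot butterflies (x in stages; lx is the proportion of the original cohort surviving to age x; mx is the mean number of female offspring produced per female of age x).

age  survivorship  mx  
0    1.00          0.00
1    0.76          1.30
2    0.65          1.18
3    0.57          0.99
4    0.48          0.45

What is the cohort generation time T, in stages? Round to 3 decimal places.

2.003

lx·mx: 0, 0.988, 0.767, 0.5643, 0.216 → R0 = 2.5353
x·lx·mx: 0, 0.988, 1.534, 1.6929, 0.864 → Σ = 5.0789
T = 5.0789 / 2.5353 = 2.003274… → 2.003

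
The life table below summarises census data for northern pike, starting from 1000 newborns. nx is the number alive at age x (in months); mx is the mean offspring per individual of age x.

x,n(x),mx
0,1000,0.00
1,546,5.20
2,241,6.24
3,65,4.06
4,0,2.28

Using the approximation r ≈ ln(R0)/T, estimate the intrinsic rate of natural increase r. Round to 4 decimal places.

1.0601

lx = nx/n0 = nx/1000: 1, 0.546, 0.241, 0.065, 0
R0 = Σ lx·mx = 0 + 2.8392 + 1.50384 + 0.2639 + 0 = 4.60694
Σ x·lx·mx = 6.63858; T = 6.63858/4.60694 = 1.441…
r ≈ ln(R0)/T = ln(4.60694)/1.441… = 1.060075… → 1.0601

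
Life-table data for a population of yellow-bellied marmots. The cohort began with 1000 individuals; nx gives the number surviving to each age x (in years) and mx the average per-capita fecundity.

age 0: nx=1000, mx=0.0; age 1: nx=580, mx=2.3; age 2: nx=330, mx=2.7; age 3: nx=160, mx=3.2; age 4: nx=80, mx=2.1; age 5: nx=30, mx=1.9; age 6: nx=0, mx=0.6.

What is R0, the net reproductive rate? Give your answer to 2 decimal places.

lx = nx/n0 = nx/1000: 1, 0.58, 0.33, 0.16, 0.08, 0.03, 0
lx·mx by age: 0, 1.334, 0.891, 0.512, 0.168, 0.057, 0
R0 = Σ lx·mx = 2.962 → 2.96

2.96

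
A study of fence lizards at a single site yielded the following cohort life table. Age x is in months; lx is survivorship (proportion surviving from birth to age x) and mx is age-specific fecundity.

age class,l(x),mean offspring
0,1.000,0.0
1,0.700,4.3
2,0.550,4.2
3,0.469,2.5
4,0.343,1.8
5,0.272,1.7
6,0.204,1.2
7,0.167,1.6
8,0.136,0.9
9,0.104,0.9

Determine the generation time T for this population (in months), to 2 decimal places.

2.54

lx·mx: 0, 3.01, 2.31, 1.1725, 0.6174, 0.4624, 0.2448, 0.2672, 0.1224, 0.0936 → R0 = 8.3003
x·lx·mx: 0, 3.01, 4.62, 3.5175, 2.4696, 2.312, 1.4688, 1.8704, 0.9792, 0.8424 → Σ = 21.0899
T = 21.0899 / 8.3003 = 2.54086… → 2.54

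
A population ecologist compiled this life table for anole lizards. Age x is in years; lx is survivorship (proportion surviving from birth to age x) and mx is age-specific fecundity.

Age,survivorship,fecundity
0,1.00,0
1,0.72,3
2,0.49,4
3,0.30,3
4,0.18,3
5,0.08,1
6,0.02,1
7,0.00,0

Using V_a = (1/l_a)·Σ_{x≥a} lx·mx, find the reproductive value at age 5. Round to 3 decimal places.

lx·mx for x ≥ 5: 0.08, 0.02, 0 → sum = 0.1
V_5 = 0.1 / l_5 = 0.1 / 0.08 = 1.25 → 1.250

1.250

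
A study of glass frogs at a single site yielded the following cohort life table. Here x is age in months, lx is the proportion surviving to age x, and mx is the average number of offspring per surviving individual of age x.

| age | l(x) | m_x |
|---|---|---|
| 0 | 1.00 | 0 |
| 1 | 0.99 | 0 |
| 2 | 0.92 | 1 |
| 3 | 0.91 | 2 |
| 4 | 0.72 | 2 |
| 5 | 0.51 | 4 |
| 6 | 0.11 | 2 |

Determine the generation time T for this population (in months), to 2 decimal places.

lx·mx: 0, 0, 0.92, 1.82, 1.44, 2.04, 0.22 → R0 = 6.44
x·lx·mx: 0, 0, 1.84, 5.46, 5.76, 10.2, 1.32 → Σ = 24.58
T = 24.58 / 6.44 = 3.81677… → 3.82

3.82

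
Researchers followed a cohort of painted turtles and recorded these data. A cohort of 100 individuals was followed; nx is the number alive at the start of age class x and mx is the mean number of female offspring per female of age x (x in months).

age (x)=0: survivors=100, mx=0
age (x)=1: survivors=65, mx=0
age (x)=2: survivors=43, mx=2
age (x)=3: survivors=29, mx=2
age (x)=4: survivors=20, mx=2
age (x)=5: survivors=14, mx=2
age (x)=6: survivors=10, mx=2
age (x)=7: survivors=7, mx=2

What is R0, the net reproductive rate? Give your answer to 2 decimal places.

lx = nx/n0 = nx/100: 1, 0.65, 0.43, 0.29, 0.2, 0.14, 0.1, 0.07
lx·mx by age: 0, 0, 0.86, 0.58, 0.4, 0.28, 0.2, 0.14
R0 = Σ lx·mx = 2.46 → 2.46

2.46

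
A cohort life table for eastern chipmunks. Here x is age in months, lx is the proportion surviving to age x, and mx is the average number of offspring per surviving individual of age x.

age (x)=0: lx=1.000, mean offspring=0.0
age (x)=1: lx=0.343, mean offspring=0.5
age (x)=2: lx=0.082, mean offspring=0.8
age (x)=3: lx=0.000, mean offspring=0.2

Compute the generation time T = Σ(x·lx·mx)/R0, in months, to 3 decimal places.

lx·mx: 0, 0.1715, 0.0656, 0 → R0 = 0.2371
x·lx·mx: 0, 0.1715, 0.1312, 0 → Σ = 0.3027
T = 0.3027 / 0.2371 = 1.276677… → 1.277

1.277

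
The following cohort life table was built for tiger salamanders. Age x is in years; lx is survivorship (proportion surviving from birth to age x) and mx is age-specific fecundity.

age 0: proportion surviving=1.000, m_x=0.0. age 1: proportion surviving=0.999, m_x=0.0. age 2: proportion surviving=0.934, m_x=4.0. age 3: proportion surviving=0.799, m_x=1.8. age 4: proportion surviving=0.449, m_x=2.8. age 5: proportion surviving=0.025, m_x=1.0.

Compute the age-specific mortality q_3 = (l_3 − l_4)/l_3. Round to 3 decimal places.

q_3 = (l_3 − l_4) / l_3 = (0.799 − 0.449) / 0.799
     = 0.35 / 0.799 = 0.438048… → 0.438

0.438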